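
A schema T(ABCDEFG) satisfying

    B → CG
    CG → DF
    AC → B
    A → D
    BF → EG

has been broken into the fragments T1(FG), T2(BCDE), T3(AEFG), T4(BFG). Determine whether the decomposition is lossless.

No

Chase test. Columns are ABCDEFG; row i has aⱼ where attribute j ∈ Ti, else bᵢⱼ.
Initial tableau (one row per fragment):
  row 1: b11 b12 b13 b14 b15 a6 a7
  row 2: b21 a2 a3 a4 a5 b26 b27
  row 3: a1 b32 b33 b34 a5 a6 a7
  row 4: b41 a2 b43 b44 b45 a6 a7
Rows 2 and 4 agree on B; apply B→CG and equate their CG entries.
Rows 2 and 4 agree on CG; apply CG→DF and equate their DF entries.
Rows 2 and 4 agree on BF; apply BF→EG and equate their EG entries.
No row becomes fully distinguished — the join is lossy.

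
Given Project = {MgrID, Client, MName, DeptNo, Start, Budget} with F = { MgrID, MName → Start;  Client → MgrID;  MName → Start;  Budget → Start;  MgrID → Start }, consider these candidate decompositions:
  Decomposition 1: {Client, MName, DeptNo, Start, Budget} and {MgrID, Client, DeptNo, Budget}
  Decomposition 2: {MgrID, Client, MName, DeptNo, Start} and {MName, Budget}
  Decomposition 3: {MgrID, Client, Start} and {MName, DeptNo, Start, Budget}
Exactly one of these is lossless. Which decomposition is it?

Decomposition 1: common = {Client, DeptNo, Budget}, closure = {MgrID, Client, DeptNo, Start, Budget} → lossless.
Decomposition 2: common = {MName}, closure = {MName, Start} → lossy.
Decomposition 3: common = {Start}, closure = {Start} → lossy.

Decomposition 1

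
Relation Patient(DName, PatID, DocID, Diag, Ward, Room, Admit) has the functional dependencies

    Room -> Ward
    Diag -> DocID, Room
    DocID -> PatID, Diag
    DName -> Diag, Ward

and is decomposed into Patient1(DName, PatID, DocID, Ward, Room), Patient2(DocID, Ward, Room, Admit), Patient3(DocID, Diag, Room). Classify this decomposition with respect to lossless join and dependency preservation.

lossy but dependency-preserving

Lossless test (chase): Rows 1 and 3 agree on Room; apply Room→Ward and equate their Ward entries. Rows 1 and 2 agree on DocID; apply DocID→PatID, Diag and equate their PatID, Diag entries. Rows 1 and 3 agree on DocID; apply DocID→PatID, Diag and equate their PatID, Diag entries. No row becomes fully distinguished — the join is lossy.
Dependency preservation: DocID → PatID, Diag; DName → Diag, Ward are not contained in any single fragment, but the restricted closure of each left-hand side across the fragments still reaches the right-hand side; the remaining FDs each lie inside some fragment. All dependencies are preserved.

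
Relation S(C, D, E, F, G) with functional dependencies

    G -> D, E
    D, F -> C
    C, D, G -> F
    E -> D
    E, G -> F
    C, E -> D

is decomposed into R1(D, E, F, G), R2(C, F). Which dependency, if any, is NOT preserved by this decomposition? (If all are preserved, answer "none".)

D, F -> C

Check D, F → C: no single fragment contains all of {C, D, F}, and the restricted closure of {D, F} across the fragments never reaches {C}.
G → D, E is preserved.
C, D, G → F is preserved.
E → D is preserved.
E, G → F is preserved.
C, E → D is preserved.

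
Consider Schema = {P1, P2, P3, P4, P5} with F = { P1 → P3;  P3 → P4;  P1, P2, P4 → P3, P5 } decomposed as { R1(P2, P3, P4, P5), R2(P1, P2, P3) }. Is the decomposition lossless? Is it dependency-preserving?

Lossless test: (P2, P3)⁺ = {P2, P3, P4}, which is a superkey of neither fragment — lossy.
Dependency preservation: the restricted closure of {P1, P2, P4} across the fragments never reaches {P3, P5}, so P1, P2, P4 → P3, P5 cannot be enforced without a join — not preserved.

lossy and not dependency-preserving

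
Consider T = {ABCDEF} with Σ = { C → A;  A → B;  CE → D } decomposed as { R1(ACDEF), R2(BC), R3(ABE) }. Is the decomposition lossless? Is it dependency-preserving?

Lossless test (chase): Rows 1 and 2 agree on C; apply C→A and equate their A entries. Rows 1 and 2 agree on A; apply A→B and equate their B entries. Row 1 is now all distinguished symbols — the join is lossless.
Dependency preservation: every FD's attributes lie within a single fragment, so each can be enforced locally — preserved.

lossless and dependency-preserving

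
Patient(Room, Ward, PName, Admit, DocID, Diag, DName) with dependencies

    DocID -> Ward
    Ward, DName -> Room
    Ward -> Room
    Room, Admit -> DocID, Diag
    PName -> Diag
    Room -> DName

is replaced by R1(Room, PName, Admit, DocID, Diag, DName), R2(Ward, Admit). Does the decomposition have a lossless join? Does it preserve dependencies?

lossy and not dependency-preserving

Lossless test: (Admit)⁺ = {Admit}, which is a superkey of neither fragment — lossy.
Dependency preservation: the restricted closure of {DocID} across the fragments never reaches {Ward}, so DocID → Ward cannot be enforced without a join — not preserved.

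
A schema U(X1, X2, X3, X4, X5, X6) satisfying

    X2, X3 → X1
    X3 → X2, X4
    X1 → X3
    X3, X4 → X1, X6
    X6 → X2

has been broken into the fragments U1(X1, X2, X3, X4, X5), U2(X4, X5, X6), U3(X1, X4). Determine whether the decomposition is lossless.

No

Chase test. Columns are X1, X2, X3, X4, X5, X6; row i has aⱼ where attribute j ∈ Ui, else bᵢⱼ.
Initial tableau (one row per fragment):
  row 1: a1 a2 a3 a4 a5 b16
  row 2: b21 b22 b23 a4 a5 a6
  row 3: a1 b32 b33 a4 b35 b36
Rows 1 and 3 agree on X1; apply X1→X3 and equate their X3 entries.
Rows 1 and 3 agree on X3, X4; apply X3, X4→X1, X6 and equate their X1, X6 entries.
Rows 1 and 3 agree on X6; apply X6→X2 and equate their X2 entries.
No row becomes fully distinguished — the join is lossy.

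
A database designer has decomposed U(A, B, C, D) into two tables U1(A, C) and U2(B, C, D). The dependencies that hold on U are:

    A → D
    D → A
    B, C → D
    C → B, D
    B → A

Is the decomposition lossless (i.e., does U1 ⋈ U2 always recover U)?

Common attributes: U1 ∩ U2 = {C}.
Closure of {C}: C → B, D applies, adding B, D; B → A applies, adding A. So (C)⁺ = {A, B, C, D}.
This closure contains every attribute of U1, so U1 ∩ U2 → U1. The join is lossless.

Yes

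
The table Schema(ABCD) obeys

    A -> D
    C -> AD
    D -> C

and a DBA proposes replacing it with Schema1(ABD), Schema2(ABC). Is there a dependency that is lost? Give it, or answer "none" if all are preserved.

A → D lies within Schema1.
C → AD: restricted closure across fragments reaches AD.
D → C: restricted closure across fragments reaches C.
Every dependency is enforceable on the fragments, so the decomposition is dependency-preserving.

none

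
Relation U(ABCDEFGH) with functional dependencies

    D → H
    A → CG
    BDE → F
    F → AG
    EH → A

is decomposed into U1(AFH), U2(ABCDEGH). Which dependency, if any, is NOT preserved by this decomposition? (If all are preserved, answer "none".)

BDE → F

Check BDE → F: no single fragment contains all of {BDEF}, and the restricted closure of {BDE} across the fragments never reaches {F}.
D → H is preserved.
A → CG is preserved.
F → AG is preserved.
EH → A is preserved.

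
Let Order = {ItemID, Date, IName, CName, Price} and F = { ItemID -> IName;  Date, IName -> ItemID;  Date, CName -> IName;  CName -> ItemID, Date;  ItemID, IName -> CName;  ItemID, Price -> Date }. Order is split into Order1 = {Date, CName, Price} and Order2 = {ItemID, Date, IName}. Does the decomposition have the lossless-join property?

No

Common attributes: Order1 ∩ Order2 = {Date}.
No dependency enlarges {Date}, so (Date)⁺ = {Date}.
The closure contains neither all of Order1 = {Date, CName, Price} nor all of Order2 = {ItemID, Date, IName}, so the common attributes are not a superkey of either fragment. The join is lossy.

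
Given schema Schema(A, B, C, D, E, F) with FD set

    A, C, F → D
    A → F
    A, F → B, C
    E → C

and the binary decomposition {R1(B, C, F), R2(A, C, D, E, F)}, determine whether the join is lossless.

Common attributes: R1 ∩ R2 = {C, F}.
No dependency enlarges {C, F}, so (C, F)⁺ = {C, F}.
The closure contains neither all of R1 = {B, C, F} nor all of R2 = {A, C, D, E, F}, so the common attributes are not a superkey of either fragment. The join is lossy.

No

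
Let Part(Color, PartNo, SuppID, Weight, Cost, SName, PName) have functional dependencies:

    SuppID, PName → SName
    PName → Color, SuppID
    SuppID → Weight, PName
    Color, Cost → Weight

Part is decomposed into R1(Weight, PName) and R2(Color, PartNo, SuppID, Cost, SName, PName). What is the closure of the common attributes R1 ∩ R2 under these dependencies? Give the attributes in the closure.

R1 ∩ R2 = {PName}.
PName → Color, SuppID applies, adding Color, SuppID
SuppID → Weight, PName applies, adding Weight
SuppID, PName → SName applies, adding SName
Closure: {Color, SuppID, Weight, SName, PName}.

Color, SuppID, Weight, SName, PName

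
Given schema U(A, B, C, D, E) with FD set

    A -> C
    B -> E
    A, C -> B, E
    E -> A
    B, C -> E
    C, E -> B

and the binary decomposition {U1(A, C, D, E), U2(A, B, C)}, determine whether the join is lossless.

Common attributes: U1 ∩ U2 = {A, C}.
Closure of {A, C}: A, C → B, E applies, adding B, E. So (A, C)⁺ = {A, B, C, E}.
This closure contains every attribute of U2, so U1 ∩ U2 → U2. The join is lossless.

Yes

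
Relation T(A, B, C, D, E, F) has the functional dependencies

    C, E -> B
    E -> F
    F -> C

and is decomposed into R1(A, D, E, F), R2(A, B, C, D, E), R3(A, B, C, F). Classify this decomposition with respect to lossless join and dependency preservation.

Lossless test (chase): Rows 1 and 2 agree on E; apply E→F and equate their F entries. Rows 1 and 2 agree on F; apply F→C and equate their C entries. Rows 1 and 2 agree on C, E; apply C, E→B and equate their B entries. Row 1 is now all distinguished symbols — the join is lossless.
Dependency preservation: every FD's attributes lie within a single fragment, so each can be enforced locally — preserved.

lossless and dependency-preserving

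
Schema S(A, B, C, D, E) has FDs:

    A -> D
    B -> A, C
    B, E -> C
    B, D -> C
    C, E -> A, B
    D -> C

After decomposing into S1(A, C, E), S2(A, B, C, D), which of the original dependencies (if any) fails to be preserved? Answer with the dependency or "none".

C, E -> A, B

Check C, E → A, B: no single fragment contains all of {A, B, C, E}, and the restricted closure of {C, E} across the fragments never reaches {A, B}.
A → D is preserved.
B → A, C is preserved.
B, E → C is preserved.
B, D → C is preserved.
D → C is preserved.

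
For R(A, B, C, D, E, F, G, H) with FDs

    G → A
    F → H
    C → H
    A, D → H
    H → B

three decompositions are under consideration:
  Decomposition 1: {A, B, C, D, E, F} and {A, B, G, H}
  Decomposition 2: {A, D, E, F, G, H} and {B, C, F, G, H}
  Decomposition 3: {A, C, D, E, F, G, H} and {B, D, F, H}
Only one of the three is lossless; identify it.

Decomposition 1: common = {A, B}, closure = {A, B} → lossy.
Decomposition 2: common = {F, G, H}, closure = {A, B, F, G, H} → lossy.
Decomposition 3: common = {D, F, H}, closure = {B, D, F, H} → lossless.

Decomposition 3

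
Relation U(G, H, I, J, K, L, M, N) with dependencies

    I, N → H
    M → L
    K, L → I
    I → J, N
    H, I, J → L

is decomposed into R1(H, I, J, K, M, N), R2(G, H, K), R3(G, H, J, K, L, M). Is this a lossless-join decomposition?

Yes

Chase test. Columns are G, H, I, J, K, L, M, N; row i has aⱼ where attribute j ∈ Ri, else bᵢⱼ.
Initial tableau (one row per fragment):
  row 1: b11 a2 a3 a4 a5 b16 a7 a8
  row 2: a1 a2 b23 b24 a5 b26 b27 b28
  row 3: a1 a2 b33 a4 a5 a6 a7 b38
Rows 1 and 3 agree on M; apply M→L and equate their L entries.
Rows 1 and 3 agree on K, L; apply K, L→I and equate their I entries.
Rows 1 and 3 agree on I; apply I→J, N and equate their J, N entries.
Row 3 is now all distinguished symbols — the join is lossless.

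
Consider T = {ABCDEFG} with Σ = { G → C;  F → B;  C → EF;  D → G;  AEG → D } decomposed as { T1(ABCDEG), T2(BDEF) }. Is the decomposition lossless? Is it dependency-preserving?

Lossless test: (BDE)⁺ = {BCDEFG}, which contains all of one fragment — lossless.
Dependency preservation: the restricted closure of {C} across the fragments never reaches {EF}, so C → EF cannot be enforced without a join — not preserved.

lossless but not dependency-preserving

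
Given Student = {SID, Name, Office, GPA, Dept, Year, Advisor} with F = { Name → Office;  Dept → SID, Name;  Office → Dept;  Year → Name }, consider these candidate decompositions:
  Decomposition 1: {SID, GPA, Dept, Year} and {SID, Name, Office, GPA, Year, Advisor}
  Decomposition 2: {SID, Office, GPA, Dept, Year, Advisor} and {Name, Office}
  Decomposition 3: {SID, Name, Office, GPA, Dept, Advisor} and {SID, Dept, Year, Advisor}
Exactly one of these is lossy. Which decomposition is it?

Decomposition 3

Decomposition 1: common = {SID, GPA, Year}, closure = {SID, Name, Office, GPA, Dept, Year} → lossless.
Decomposition 2: common = {Office}, closure = {SID, Name, Office, Dept} → lossless.
Decomposition 3: common = {SID, Dept, Advisor}, closure = {SID, Name, Office, Dept, Advisor} → lossy.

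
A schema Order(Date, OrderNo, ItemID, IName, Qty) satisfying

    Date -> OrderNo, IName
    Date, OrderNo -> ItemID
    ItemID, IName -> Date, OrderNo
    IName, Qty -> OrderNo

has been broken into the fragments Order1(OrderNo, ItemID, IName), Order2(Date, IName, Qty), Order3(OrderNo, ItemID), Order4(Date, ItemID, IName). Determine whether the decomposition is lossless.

Yes

Chase test. Columns are Date, OrderNo, ItemID, IName, Qty; row i has aⱼ where attribute j ∈ Orderi, else bᵢⱼ.
Initial tableau (one row per fragment):
  row 1: b11 a2 a3 a4 b15
  row 2: a1 b22 b23 a4 a5
  row 3: b31 a2 a3 b34 b35
  row 4: a1 b42 a3 a4 b45
Rows 2 and 4 agree on Date; apply Date→OrderNo, IName and equate their OrderNo, IName entries.
Rows 2 and 4 agree on Date, OrderNo; apply Date, OrderNo→ItemID and equate their ItemID entries.
Rows 1 and 2 agree on ItemID, IName; apply ItemID, IName→Date, OrderNo and equate their Date, OrderNo entries.
Row 2 is now all distinguished symbols — the join is lossless.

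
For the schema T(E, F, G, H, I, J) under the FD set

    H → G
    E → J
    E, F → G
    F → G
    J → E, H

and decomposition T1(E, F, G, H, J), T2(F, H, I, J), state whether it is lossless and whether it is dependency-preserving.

lossless and dependency-preserving

Lossless test: (F, H, J)⁺ = {E, F, G, H, J}, which contains all of one fragment — lossless.
Dependency preservation: every FD's attributes lie within a single fragment, so each can be enforced locally — preserved.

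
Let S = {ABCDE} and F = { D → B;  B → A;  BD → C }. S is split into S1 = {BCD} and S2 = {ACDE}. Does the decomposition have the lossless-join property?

Yes

Common attributes: S1 ∩ S2 = {CD}.
Closure of {CD}: D → B applies, adding B; B → A applies, adding A. So (CD)⁺ = {ABCD}.
This closure contains every attribute of S1, so S1 ∩ S2 → S1. The join is lossless.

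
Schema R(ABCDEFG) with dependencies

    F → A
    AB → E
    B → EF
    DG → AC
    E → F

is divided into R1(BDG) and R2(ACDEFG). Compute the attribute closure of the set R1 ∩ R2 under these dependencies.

R1 ∩ R2 = {DG}.
DG → AC applies, adding AC
Closure: {ACDG}.

ACDG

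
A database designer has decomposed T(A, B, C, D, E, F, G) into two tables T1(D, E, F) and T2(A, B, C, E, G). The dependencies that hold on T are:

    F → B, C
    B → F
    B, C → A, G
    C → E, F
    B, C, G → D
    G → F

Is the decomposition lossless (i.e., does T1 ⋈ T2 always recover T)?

Common attributes: T1 ∩ T2 = {E}.
No dependency enlarges {E}, so (E)⁺ = {E}.
The closure contains neither all of T1 = {D, E, F} nor all of T2 = {A, B, C, E, G}, so the common attributes are not a superkey of either fragment. The join is lossy.

No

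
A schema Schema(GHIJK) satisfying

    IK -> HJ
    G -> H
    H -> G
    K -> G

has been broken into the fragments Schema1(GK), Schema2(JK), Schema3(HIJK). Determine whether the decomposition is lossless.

Yes

Chase test. Columns are GHIJK; row i has aⱼ where attribute j ∈ Schemai, else bᵢⱼ.
Initial tableau (one row per fragment):
  row 1: a1 b12 b13 b14 a5
  row 2: b21 b22 b23 a4 a5
  row 3: b31 a2 a3 a4 a5
Rows 1 and 2 agree on K; apply K→G and equate their G entries.
Rows 1 and 3 agree on K; apply K→G and equate their G entries.
Rows 1 and 2 agree on G; apply G→H and equate their H entries.
Rows 1 and 3 agree on G; apply G→H and equate their H entries.
Row 3 is now all distinguished symbols — the join is lossless.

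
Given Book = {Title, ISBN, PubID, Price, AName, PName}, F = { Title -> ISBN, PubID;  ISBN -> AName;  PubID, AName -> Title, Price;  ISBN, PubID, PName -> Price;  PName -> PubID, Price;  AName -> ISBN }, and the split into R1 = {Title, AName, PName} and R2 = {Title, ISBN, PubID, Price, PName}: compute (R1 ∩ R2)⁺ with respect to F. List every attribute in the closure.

Title, ISBN, PubID, Price, AName, PName

R1 ∩ R2 = {Title, PName}.
Title → ISBN, PubID applies, adding ISBN, PubID
ISBN → AName applies, adding AName
PubID, AName → Title, Price applies, adding Price
Closure: {Title, ISBN, PubID, Price, AName, PName}.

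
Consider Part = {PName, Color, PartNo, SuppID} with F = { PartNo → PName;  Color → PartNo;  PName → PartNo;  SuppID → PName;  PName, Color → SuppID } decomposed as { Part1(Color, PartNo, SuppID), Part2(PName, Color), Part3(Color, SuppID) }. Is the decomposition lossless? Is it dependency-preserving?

Lossless test (chase): Rows 1 and 2 agree on Color; apply Color→PartNo and equate their PartNo entries. Rows 1 and 3 agree on Color; apply Color→PartNo and equate their PartNo entries. Rows 1 and 3 agree on SuppID; apply SuppID→PName and equate their PName entries. Rows 1 and 2 agree on PartNo; apply PartNo→PName and equate their PName entries. Rows 1 and 2 agree on PName, Color; apply PName, Color→SuppID and equate their SuppID entries. Row 1 is now all distinguished symbols — the join is lossless.
Dependency preservation: the restricted closure of {PartNo} across the fragments never reaches {PName}, so PartNo → PName cannot be enforced without a join — not preserved.

lossless but not dependency-preserving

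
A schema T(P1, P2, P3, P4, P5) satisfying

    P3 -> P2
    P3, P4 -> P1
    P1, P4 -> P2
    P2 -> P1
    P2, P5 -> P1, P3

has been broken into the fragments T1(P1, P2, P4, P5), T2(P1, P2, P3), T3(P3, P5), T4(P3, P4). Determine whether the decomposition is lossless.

Yes

Chase test. Columns are P1, P2, P3, P4, P5; row i has aⱼ where attribute j ∈ Ti, else bᵢⱼ.
Initial tableau (one row per fragment):
  row 1: a1 a2 b13 a4 a5
  row 2: a1 a2 a3 b24 b25
  row 3: b31 b32 a3 b34 a5
  row 4: b41 b42 a3 a4 b45
Rows 2 and 3 agree on P3; apply P3→P2 and equate their P2 entries.
Rows 2 and 4 agree on P3; apply P3→P2 and equate their P2 entries.
Rows 1 and 3 agree on P2; apply P2→P1 and equate their P1 entries.
Rows 1 and 4 agree on P2; apply P2→P1 and equate their P1 entries.
Rows 1 and 3 agree on P2, P5; apply P2, P5→P1, P3 and equate their P1, P3 entries.
Row 1 is now all distinguished symbols — the join is lossless.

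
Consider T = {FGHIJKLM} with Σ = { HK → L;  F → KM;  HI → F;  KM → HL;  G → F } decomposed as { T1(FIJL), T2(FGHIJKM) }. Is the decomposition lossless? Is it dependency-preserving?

lossless but not dependency-preserving

Lossless test: (FIJ)⁺ = {FHIJKLM}, which contains all of one fragment — lossless.
Dependency preservation: the restricted closure of {HK} across the fragments never reaches {L}, so HK → L cannot be enforced without a join — not preserved.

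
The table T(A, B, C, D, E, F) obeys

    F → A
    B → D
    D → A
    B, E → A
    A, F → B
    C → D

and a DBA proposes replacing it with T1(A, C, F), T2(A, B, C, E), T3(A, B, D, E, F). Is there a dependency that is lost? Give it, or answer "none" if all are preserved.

Check C → D: no single fragment contains all of {C, D}, and the restricted closure of {C} across the fragments never reaches {D}.
F → A is preserved.
B → D is preserved.
D → A is preserved.
B, E → A is preserved.
A, F → B is preserved.

C → D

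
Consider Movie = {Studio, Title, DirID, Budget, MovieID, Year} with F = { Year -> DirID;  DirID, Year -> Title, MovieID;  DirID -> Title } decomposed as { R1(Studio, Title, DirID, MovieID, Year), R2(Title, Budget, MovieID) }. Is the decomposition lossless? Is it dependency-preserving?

Lossless test: (Title, MovieID)⁺ = {Title, MovieID}, which is a superkey of neither fragment — lossy.
Dependency preservation: every FD's attributes lie within a single fragment, so each can be enforced locally — preserved.

lossy but dependency-preserving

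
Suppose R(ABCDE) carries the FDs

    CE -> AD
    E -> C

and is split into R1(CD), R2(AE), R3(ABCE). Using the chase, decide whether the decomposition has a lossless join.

No

Chase test. Columns are ABCDE; row i has aⱼ where attribute j ∈ Ri, else bᵢⱼ.
Initial tableau (one row per fragment):
  row 1: b11 b12 a3 a4 b15
  row 2: a1 b22 b23 b24 a5
  row 3: a1 a2 a3 b34 a5
Rows 2 and 3 agree on E; apply E→C and equate their C entries.
Rows 2 and 3 agree on CE; apply CE→AD and equate their AD entries.
No row becomes fully distinguished — the join is lossy.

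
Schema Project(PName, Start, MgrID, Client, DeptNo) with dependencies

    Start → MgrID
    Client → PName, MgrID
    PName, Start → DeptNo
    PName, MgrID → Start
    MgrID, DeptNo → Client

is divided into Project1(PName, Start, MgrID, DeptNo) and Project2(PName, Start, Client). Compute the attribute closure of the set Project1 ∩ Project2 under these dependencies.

PName, Start, MgrID, Client, DeptNo

Project1 ∩ Project2 = {PName, Start}.
Start → MgrID applies, adding MgrID
PName, Start → DeptNo applies, adding DeptNo
MgrID, DeptNo → Client applies, adding Client
Closure: {PName, Start, MgrID, Client, DeptNo}.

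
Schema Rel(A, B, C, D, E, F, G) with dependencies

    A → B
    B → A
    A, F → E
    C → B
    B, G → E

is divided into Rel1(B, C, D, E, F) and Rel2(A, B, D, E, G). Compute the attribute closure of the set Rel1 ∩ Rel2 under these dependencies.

A, B, D, E

Rel1 ∩ Rel2 = {B, D, E}.
B → A applies, adding A
Closure: {A, B, D, E}.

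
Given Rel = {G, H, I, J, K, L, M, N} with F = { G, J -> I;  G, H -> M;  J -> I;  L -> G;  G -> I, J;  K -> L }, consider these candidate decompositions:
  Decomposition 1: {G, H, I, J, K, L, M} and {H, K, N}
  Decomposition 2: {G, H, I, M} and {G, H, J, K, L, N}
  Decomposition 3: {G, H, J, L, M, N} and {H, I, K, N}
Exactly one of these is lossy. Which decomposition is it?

Decomposition 1: common = {H, K}, closure = {G, H, I, J, K, L, M} → lossless.
Decomposition 2: common = {G, H}, closure = {G, H, I, J, M} → lossless.
Decomposition 3: common = {H, N}, closure = {H, N} → lossy.

Decomposition 3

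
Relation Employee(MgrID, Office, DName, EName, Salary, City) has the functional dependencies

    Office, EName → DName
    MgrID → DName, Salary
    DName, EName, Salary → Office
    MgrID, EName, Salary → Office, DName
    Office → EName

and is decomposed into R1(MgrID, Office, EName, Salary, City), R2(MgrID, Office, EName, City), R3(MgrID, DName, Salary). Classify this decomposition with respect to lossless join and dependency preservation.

Lossless test (chase): Rows 1 and 2 agree on Office, EName; apply Office, EName→DName and equate their DName entries. Rows 1 and 2 agree on MgrID; apply MgrID→DName, Salary and equate their DName, Salary entries. Rows 1 and 3 agree on MgrID; apply MgrID→DName, Salary and equate their DName, Salary entries. Row 1 is now all distinguished symbols — the join is lossless.
Dependency preservation: the restricted closure of {Office, EName} across the fragments never reaches {DName}, so Office, EName → DName cannot be enforced without a join — not preserved.

lossless but not dependency-preserving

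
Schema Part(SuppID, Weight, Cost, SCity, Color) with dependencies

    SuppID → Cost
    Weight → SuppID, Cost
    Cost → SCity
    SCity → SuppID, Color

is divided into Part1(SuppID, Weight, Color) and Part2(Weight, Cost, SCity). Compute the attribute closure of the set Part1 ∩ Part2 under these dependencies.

Part1 ∩ Part2 = {Weight}.
Weight → SuppID, Cost applies, adding SuppID, Cost
Cost → SCity applies, adding SCity
SCity → SuppID, Color applies, adding Color
Closure: {SuppID, Weight, Cost, SCity, Color}.

SuppID, Weight, Cost, SCity, Color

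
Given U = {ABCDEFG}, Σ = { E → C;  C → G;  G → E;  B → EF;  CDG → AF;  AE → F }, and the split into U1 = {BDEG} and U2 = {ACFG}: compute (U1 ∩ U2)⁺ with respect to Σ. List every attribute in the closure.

U1 ∩ U2 = {G}.
G → E applies, adding E
E → C applies, adding C
Closure: {CEG}.

CEG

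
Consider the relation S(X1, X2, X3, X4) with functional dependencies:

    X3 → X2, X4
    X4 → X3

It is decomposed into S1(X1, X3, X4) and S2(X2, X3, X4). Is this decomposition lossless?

Common attributes: S1 ∩ S2 = {X3, X4}.
Closure of {X3, X4}: X3 → X2, X4 applies, adding X2. So (X3, X4)⁺ = {X2, X3, X4}.
This closure contains every attribute of S2, so S1 ∩ S2 → S2. The join is lossless.

Yes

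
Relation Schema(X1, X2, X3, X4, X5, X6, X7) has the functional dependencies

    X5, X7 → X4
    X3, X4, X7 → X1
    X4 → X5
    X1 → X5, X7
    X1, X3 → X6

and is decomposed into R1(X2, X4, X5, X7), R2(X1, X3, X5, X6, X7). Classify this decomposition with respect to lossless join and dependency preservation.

lossy but dependency-preserving

Lossless test: (X5, X7)⁺ = {X4, X5, X7}, which is a superkey of neither fragment — lossy.
Dependency preservation: X3, X4, X7 → X1 is not contained in any single fragment, but the restricted closure of its left-hand side across the fragments still reaches the right-hand side; the remaining FDs each lie inside some fragment. All dependencies are preserved.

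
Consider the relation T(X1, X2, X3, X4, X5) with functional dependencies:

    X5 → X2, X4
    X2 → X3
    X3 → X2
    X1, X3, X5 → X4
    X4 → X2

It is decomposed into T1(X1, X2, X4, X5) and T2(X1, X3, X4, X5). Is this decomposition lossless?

Common attributes: T1 ∩ T2 = {X1, X4, X5}.
Closure of {X1, X4, X5}: X5 → X2, X4 applies, adding X2; X2 → X3 applies, adding X3. So (X1, X4, X5)⁺ = {X1, X2, X3, X4, X5}.
This closure contains every attribute of T1, so T1 ∩ T2 → T1. The join is lossless.

Yes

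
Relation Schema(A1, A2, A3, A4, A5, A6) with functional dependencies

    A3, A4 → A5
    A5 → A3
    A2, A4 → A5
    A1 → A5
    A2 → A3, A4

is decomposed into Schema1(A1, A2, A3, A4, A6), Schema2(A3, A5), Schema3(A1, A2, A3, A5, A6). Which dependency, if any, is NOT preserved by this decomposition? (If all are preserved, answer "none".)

Check A3, A4 → A5: no single fragment contains all of {A3, A4, A5}, and the restricted closure of {A3, A4} across the fragments never reaches {A5}.
A5 → A3 is preserved.
A2, A4 → A5 is preserved.
A1 → A5 is preserved.
A2 → A3, A4 is preserved.

A3, A4 → A5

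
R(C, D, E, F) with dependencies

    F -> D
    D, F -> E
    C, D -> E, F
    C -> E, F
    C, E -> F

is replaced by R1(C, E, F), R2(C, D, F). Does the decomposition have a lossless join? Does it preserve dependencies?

Lossless test: (C, F)⁺ = {C, D, E, F}, which contains all of one fragment — lossless.
Dependency preservation: D, F → E; C, D → E, F are not contained in any single fragment, but the restricted closure of each left-hand side across the fragments still reaches the right-hand side; the remaining FDs each lie inside some fragment. All dependencies are preserved.

lossless and dependency-preserving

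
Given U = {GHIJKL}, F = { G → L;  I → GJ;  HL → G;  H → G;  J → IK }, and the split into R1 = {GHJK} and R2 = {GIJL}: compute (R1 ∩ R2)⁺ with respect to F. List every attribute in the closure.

R1 ∩ R2 = {GJ}.
G → L applies, adding L
J → IK applies, adding IK
Closure: {GIJKL}.

GIJKL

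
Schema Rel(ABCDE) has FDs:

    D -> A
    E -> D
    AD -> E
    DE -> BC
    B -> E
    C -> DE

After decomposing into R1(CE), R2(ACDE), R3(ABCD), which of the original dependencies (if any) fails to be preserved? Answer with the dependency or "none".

none

D → A lies within R2.
E → D lies within R2.
AD → E lies within R2.
DE → BC: restricted closure across fragments reaches BC.
B → E: restricted closure across fragments reaches E.
C → DE lies within R2.
Every dependency is enforceable on the fragments, so the decomposition is dependency-preserving.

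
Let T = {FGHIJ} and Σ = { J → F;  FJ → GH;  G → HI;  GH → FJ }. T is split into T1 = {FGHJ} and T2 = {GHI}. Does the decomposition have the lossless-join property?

Yes

Common attributes: T1 ∩ T2 = {GH}.
Closure of {GH}: G → HI applies, adding I; GH → FJ applies, adding FJ. So (GH)⁺ = {FGHIJ}.
This closure contains every attribute of T1, so T1 ∩ T2 → T1. The join is lossless.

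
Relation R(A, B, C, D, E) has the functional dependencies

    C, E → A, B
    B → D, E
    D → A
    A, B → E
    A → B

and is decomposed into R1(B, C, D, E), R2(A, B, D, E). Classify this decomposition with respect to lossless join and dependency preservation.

Lossless test: (B, D, E)⁺ = {A, B, D, E}, which contains all of one fragment — lossless.
Dependency preservation: C, E → A, B is not contained in any single fragment, but the restricted closure of its left-hand side across the fragments still reaches the right-hand side; the remaining FDs each lie inside some fragment. All dependencies are preserved.

lossless and dependency-preserving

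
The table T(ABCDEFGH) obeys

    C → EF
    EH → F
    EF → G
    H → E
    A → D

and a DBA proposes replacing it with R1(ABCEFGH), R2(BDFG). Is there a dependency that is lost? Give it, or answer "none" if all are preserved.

A → D

Check A → D: no single fragment contains all of {AD}, and the restricted closure of {A} across the fragments never reaches {D}.
C → EF is preserved.
EH → F is preserved.
EF → G is preserved.
H → E is preserved.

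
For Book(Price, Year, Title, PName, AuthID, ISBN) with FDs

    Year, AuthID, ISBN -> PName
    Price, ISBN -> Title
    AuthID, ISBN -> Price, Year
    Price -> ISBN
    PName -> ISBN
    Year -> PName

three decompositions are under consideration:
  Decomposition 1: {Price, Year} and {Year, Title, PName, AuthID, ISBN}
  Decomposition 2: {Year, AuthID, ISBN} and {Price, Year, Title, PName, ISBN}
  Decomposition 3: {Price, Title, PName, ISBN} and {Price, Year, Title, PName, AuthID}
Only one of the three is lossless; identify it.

Decomposition 3

Decomposition 1: common = {Year}, closure = {Year, PName, ISBN} → lossy.
Decomposition 2: common = {Year, ISBN}, closure = {Year, PName, ISBN} → lossy.
Decomposition 3: common = {Price, Title, PName}, closure = {Price, Title, PName, ISBN} → lossless.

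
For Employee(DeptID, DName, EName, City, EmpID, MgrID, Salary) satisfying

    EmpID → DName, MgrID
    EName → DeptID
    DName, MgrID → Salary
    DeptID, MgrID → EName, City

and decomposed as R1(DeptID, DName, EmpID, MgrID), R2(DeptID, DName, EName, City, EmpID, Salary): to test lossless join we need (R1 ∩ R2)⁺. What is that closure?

R1 ∩ R2 = {DeptID, DName, EmpID}.
EmpID → DName, MgrID applies, adding MgrID
DName, MgrID → Salary applies, adding Salary
DeptID, MgrID → EName, City applies, adding EName, City
Closure: {DeptID, DName, EName, City, EmpID, MgrID, Salary}.

DeptID, DName, EName, City, EmpID, MgrID, Salary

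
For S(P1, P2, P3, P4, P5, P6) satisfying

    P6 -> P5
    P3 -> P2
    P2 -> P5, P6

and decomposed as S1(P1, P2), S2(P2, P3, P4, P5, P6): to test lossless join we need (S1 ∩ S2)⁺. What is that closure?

P2, P5, P6

S1 ∩ S2 = {P2}.
P2 → P5, P6 applies, adding P5, P6
Closure: {P2, P5, P6}.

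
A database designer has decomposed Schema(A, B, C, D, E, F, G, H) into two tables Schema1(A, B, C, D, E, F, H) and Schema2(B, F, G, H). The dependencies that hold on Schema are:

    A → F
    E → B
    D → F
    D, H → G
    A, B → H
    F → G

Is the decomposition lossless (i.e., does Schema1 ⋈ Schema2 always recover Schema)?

Yes

Common attributes: Schema1 ∩ Schema2 = {B, F, H}.
Closure of {B, F, H}: F → G applies, adding G. So (B, F, H)⁺ = {B, F, G, H}.
This closure contains every attribute of Schema2, so Schema1 ∩ Schema2 → Schema2. The join is lossless.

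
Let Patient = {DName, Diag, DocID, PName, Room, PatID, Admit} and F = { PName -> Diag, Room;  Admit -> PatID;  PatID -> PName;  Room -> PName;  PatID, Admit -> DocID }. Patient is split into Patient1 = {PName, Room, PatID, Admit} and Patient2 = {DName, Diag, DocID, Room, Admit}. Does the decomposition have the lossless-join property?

Common attributes: Patient1 ∩ Patient2 = {Room, Admit}.
Closure of {Room, Admit}: Admit → PatID applies, adding PatID; PatID → PName applies, adding PName; PatID, Admit → DocID applies, adding DocID; PName → Diag, Room applies, adding Diag. So (Room, Admit)⁺ = {Diag, DocID, PName, Room, PatID, Admit}.
This closure contains every attribute of Patient1, so Patient1 ∩ Patient2 → Patient1. The join is lossless.

Yes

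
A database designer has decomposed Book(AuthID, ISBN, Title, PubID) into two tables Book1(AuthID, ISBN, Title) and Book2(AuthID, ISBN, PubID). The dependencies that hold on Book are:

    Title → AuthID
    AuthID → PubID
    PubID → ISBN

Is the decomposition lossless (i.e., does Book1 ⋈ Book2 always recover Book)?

Common attributes: Book1 ∩ Book2 = {AuthID, ISBN}.
Closure of {AuthID, ISBN}: AuthID → PubID applies, adding PubID. So (AuthID, ISBN)⁺ = {AuthID, ISBN, PubID}.
This closure contains every attribute of Book2, so Book1 ∩ Book2 → Book2. The join is lossless.

Yes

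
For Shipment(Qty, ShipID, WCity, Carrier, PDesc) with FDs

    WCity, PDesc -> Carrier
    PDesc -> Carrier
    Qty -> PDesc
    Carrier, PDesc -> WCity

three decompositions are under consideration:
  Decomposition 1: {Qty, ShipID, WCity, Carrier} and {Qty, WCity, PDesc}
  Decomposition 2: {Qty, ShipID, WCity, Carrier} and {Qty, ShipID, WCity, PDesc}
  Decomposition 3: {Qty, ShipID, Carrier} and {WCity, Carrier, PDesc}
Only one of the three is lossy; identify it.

Decomposition 3

Decomposition 1: common = {Qty, WCity}, closure = {Qty, WCity, Carrier, PDesc} → lossless.
Decomposition 2: common = {Qty, ShipID, WCity}, closure = {Qty, ShipID, WCity, Carrier, PDesc} → lossless.
Decomposition 3: common = {Carrier}, closure = {Carrier} → lossy.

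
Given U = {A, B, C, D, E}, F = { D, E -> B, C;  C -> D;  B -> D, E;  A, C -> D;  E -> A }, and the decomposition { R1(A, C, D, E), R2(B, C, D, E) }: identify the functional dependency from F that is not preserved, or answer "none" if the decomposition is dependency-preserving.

none

D, E → B, C lies within R2.
C → D lies within R1.
B → D, E lies within R2.
A, C → D lies within R1.
E → A lies within R1.
Every dependency is enforceable on the fragments, so the decomposition is dependency-preserving.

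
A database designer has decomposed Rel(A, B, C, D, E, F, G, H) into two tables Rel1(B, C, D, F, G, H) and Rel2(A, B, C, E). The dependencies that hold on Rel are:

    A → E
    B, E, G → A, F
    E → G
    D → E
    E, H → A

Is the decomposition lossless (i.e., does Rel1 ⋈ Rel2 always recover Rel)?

No

Common attributes: Rel1 ∩ Rel2 = {B, C}.
No dependency enlarges {B, C}, so (B, C)⁺ = {B, C}.
The closure contains neither all of Rel1 = {B, C, D, F, G, H} nor all of Rel2 = {A, B, C, E}, so the common attributes are not a superkey of either fragment. The join is lossy.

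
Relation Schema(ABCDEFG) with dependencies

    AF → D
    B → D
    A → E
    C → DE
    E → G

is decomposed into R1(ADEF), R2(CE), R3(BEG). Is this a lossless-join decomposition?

No

Chase test. Columns are ABCDEFG; row i has aⱼ where attribute j ∈ Ri, else bᵢⱼ.
Initial tableau (one row per fragment):
  row 1: a1 b12 b13 a4 a5 a6 b17
  row 2: b21 b22 a3 b24 a5 b26 b27
  row 3: b31 a2 b33 b34 a5 b36 a7
Rows 1 and 2 agree on E; apply E→G and equate their G entries.
Rows 1 and 3 agree on E; apply E→G and equate their G entries.
No row becomes fully distinguished — the join is lossy.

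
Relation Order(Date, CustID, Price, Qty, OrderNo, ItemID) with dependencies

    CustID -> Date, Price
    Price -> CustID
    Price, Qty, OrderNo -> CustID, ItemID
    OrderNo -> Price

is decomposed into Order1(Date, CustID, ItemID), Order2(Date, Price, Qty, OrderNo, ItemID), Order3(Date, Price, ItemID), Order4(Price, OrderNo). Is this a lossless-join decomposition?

No

Chase test. Columns are Date, CustID, Price, Qty, OrderNo, ItemID; row i has aⱼ where attribute j ∈ Orderi, else bᵢⱼ.
Initial tableau (one row per fragment):
  row 1: a1 a2 b13 b14 b15 a6
  row 2: a1 b22 a3 a4 a5 a6
  row 3: a1 b32 a3 b34 b35 a6
  row 4: b41 b42 a3 b44 a5 b46
Rows 2 and 3 agree on Price; apply Price→CustID and equate their CustID entries.
Rows 2 and 4 agree on Price; apply Price→CustID and equate their CustID entries.
Rows 2 and 4 agree on CustID; apply CustID→Date, Price and equate their Date, Price entries.
No row becomes fully distinguished — the join is lossy.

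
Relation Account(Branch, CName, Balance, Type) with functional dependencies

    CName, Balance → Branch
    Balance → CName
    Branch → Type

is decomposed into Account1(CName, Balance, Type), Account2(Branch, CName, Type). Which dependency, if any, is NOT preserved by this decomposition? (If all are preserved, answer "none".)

CName, Balance → Branch

Check CName, Balance → Branch: no single fragment contains all of {Branch, CName, Balance}, and the restricted closure of {CName, Balance} across the fragments never reaches {Branch}.
Balance → CName is preserved.
Branch → Type is preserved.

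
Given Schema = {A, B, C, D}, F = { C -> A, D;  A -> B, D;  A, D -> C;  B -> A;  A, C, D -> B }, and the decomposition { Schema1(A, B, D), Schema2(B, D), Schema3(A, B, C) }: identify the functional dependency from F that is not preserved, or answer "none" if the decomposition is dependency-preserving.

C → A, D: restricted closure across fragments reaches A, D.
A → B, D lies within Schema1.
A, D → C: restricted closure across fragments reaches C.
B → A lies within Schema1.
A, C, D → B: restricted closure across fragments reaches B.
Every dependency is enforceable on the fragments, so the decomposition is dependency-preserving.

none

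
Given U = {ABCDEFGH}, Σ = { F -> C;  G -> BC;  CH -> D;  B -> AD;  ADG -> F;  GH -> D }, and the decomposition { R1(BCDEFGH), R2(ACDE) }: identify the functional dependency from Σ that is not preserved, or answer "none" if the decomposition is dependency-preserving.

Check B → AD: no single fragment contains all of {ABD}, and the restricted closure of {B} across the fragments never reaches {AD}.
F → C is preserved.
G → BC is preserved.
CH → D is preserved.
ADG → F is preserved.
GH → D is preserved.

B -> AD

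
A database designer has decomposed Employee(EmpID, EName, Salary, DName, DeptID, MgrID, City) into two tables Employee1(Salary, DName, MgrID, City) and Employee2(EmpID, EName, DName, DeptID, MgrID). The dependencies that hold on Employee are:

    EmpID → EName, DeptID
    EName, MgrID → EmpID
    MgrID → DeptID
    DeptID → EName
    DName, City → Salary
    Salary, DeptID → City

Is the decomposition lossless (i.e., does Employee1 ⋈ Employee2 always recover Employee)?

Yes

Common attributes: Employee1 ∩ Employee2 = {DName, MgrID}.
Closure of {DName, MgrID}: MgrID → DeptID applies, adding DeptID; DeptID → EName applies, adding EName; EName, MgrID → EmpID applies, adding EmpID. So (DName, MgrID)⁺ = {EmpID, EName, DName, DeptID, MgrID}.
This closure contains every attribute of Employee2, so Employee1 ∩ Employee2 → Employee2. The join is lossless.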